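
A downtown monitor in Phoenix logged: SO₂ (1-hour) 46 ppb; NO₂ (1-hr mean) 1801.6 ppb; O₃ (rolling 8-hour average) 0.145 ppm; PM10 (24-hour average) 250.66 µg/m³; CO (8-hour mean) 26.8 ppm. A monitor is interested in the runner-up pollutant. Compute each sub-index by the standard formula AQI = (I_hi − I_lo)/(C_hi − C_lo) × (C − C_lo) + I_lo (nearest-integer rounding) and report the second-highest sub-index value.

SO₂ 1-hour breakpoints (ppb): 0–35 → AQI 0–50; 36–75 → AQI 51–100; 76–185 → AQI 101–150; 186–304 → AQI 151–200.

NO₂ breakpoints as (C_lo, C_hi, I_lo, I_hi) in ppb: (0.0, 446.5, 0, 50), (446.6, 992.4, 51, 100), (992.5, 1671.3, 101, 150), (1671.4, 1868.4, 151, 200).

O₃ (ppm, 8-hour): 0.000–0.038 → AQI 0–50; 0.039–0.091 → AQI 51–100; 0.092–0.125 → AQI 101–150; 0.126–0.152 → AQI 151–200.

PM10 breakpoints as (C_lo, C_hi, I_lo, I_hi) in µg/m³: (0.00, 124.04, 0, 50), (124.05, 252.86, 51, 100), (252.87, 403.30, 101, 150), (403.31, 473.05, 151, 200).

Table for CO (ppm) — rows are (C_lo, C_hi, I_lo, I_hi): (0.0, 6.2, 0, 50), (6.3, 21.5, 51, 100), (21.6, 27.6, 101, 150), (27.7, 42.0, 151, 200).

SO₂ 46: bracket 36–75 → index 51–100; slope 49/39, offset 10.
AQI = 51 + 49/39·10 ≈ 63.56 ⇒ 64.
NO₂: 1801.6 ∈ [1671.4, 1868.4] ↔ index [151, 200].
151 + (1801.6−1671.4)·(200−151)/(1868.4−1671.4) = 151 + 130.2·49/197.0 ≈ 183.38, so AQI = 183.
O₃: 0.145 lies in 0.126–0.152, so I_lo=151, I_hi=200, C_lo=0.126, C_hi=0.152.
(200−151)/(0.152−0.126) × (0.145−0.126) + 151 = 49/0.026 × 0.019 + 151 ≈ 186.81 → 187.
PM10: 250.66 lies in 124.05–252.86, so I_lo=51, I_hi=100, C_lo=124.05, C_hi=252.86.
(100−51)/(252.86−124.05) × (250.66−124.05) + 51 = 49/128.81 × 126.61 + 51 ≈ 99.16 → 99.
CO: row 21.6–27.6 (AQI 101–150). (150−101)·(26.8−21.6)/(27.6−21.6) + 101 = 49·5.2/6.0 + 101 ≈ 143.47 → 143.
Sub-indices: SO₂→64, NO₂→183, O₃→187, PM10→99, CO→143. Ranked high→low: 187, 183, 143, 99, 64. Second-highest sub-index = 183.

183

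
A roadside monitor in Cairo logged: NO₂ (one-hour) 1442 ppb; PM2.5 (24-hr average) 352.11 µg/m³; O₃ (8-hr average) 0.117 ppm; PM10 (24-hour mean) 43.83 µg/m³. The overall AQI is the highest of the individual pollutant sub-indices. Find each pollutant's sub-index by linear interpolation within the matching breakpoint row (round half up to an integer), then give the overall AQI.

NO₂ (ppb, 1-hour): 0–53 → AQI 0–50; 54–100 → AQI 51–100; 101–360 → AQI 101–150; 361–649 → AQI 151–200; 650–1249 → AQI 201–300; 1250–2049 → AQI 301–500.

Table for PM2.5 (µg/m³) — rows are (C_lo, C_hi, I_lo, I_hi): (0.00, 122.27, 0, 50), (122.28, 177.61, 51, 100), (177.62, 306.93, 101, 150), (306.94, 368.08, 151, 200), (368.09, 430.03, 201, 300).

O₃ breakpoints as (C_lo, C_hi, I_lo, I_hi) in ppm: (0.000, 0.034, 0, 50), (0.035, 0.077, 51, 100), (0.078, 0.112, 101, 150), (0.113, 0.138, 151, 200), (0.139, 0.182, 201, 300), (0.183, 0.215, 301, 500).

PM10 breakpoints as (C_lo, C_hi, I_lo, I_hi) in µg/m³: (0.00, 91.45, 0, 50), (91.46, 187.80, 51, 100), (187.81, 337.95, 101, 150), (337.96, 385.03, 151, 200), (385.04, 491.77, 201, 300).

349

NO₂: 1442 lies in 1250–2049, so I_lo=301, I_hi=500, C_lo=1250, C_hi=2049.
(500−301)/(2049−1250) × (1442−1250) + 301 = 199/799 × 192 + 301 ≈ 348.82 → 349.
PM2.5: 352.11 lies in 306.94–368.08, so I_lo=151, I_hi=200, C_lo=306.94, C_hi=368.08.
(200−151)/(368.08−306.94) × (352.11−306.94) + 151 = 49/61.14 × 45.17 + 151 ≈ 187.20 → 187.
O₃: 0.117 ∈ [0.113, 0.138] ↔ index [151, 200].
151 + (0.117−0.113)·(200−151)/(0.138−0.113) = 151 + 0.004·49/0.025 ≈ 158.84, so AQI = 159.
PM10: 43.83 ∈ [0.00, 91.45] ↔ index [0, 50].
0 + (43.83−0.00)·(50−0)/(91.45−0.00) = 0 + 43.83·50/91.45 ≈ 23.96, so AQI = 24.
Sub-indices: NO₂→349, PM2.5→187, O₃→159, PM10→24. Overall AQI = max = 349; dominant pollutant is NO₂.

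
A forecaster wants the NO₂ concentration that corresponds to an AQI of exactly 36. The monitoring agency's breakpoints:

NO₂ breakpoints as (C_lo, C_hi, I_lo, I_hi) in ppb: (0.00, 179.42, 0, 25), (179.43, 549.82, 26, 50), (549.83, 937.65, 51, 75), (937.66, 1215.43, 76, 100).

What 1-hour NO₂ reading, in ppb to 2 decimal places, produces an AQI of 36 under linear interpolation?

333.76

AQI 36 lies in the 26–50 band, which corresponds to 179.43–549.82 ppb.
C = 179.43 + (36−26)×(549.82−179.43)/(50−26) = 179.43 + 10×370.39/24 ≈ 333.7592 ppb → 333.76 ppb to 2 dp.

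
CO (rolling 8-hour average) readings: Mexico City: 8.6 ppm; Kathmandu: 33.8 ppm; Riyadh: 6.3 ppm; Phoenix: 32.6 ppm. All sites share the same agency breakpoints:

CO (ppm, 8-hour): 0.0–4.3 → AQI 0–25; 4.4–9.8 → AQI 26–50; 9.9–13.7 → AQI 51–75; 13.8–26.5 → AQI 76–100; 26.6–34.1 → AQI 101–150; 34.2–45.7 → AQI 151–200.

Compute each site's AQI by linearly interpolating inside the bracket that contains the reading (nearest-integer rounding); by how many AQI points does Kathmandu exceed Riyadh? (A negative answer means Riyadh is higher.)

114

Mexico City 8.6: bracket 4.4–9.8 → index 26–50; slope 24/5.4, offset 4.2.
AQI = 26 + 24/5.4·4.2 ≈ 44.67 ⇒ 45.
Kathmandu: 33.8 lies in 26.6–34.1, so I_lo=101, I_hi=150, C_lo=26.6, C_hi=34.1.
(150−101)/(34.1−26.6) × (33.8−26.6) + 101 = 49/7.5 × 7.2 + 101 ≈ 148.04 → 148.
Riyadh: 6.3 ∈ [4.4, 9.8] ↔ index [26, 50].
26 + (6.3−4.4)·(50−26)/(9.8−4.4) = 26 + 1.9·24/5.4 ≈ 34.44, so AQI = 34.
Phoenix: 32.6 lies in 26.6–34.1, so I_lo=101, I_hi=150, C_lo=26.6, C_hi=34.1.
(150−101)/(34.1−26.6) × (32.6−26.6) + 101 = 49/7.5 × 6.0 + 101 ≈ 140.20 → 140.
AQIs: Mexico City=45, Kathmandu=148, Riyadh=34, Phoenix=140. Kathmandu (148) − Riyadh (34) = 114.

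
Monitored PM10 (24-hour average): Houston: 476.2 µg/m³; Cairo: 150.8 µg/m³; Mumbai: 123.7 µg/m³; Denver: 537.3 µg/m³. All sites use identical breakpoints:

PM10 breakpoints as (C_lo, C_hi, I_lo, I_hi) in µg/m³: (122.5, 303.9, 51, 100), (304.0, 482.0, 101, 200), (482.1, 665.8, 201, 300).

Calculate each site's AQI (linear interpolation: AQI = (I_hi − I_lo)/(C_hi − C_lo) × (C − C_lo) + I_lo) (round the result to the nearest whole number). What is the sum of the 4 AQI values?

538

Houston: 476.2 ∈ [304.0, 482.0] ↔ index [101, 200].
101 + (476.2−304.0)·(200−101)/(482.0−304.0) = 101 + 172.2·99/178.0 ≈ 196.77, so AQI = 197.
Cairo: row 122.5–303.9 (AQI 51–100). (100−51)·(150.8−122.5)/(303.9−122.5) + 51 = 49·28.3/181.4 + 51 ≈ 58.64 → 59.
Mumbai: 123.7 ∈ [122.5, 303.9] ↔ index [51, 100].
51 + (123.7−122.5)·(100−51)/(303.9−122.5) = 51 + 1.2·49/181.4 ≈ 51.32, so AQI = 51.
Denver: row 482.1–665.8 (AQI 201–300). (300−201)·(537.3−482.1)/(665.8−482.1) + 201 = 99·55.2/183.7 + 201 ≈ 230.75 → 231.
AQIs: Houston=197, Cairo=59, Mumbai=51, Denver=231. Sum = 197 + 59 + 51 + 231 = 538.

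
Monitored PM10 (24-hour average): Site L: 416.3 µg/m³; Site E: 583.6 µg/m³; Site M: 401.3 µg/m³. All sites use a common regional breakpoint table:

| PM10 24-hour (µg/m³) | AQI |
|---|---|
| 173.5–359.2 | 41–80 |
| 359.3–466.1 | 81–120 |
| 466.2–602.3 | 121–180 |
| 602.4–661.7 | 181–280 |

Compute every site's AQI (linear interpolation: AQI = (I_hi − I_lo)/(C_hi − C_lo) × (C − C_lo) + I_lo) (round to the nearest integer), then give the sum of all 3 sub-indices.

370

Site L: 416.3 ∈ [359.3, 466.1] ↔ index [81, 120].
81 + (416.3−359.3)·(120−81)/(466.1−359.3) = 81 + 57.0·39/106.8 ≈ 101.81, so AQI = 102.
Site E 583.6: bracket 466.2–602.3 → index 121–180; slope 59/136.1, offset 117.4.
AQI = 121 + 59/136.1·117.4 ≈ 171.89 ⇒ 172.
Site M: row 359.3–466.1 (AQI 81–120). (120−81)·(401.3−359.3)/(466.1−359.3) + 81 = 39·42.0/106.8 + 81 ≈ 96.34 → 96.
AQIs: Site L=102, Site E=172, Site M=96. Sum = 102 + 172 + 96 = 370.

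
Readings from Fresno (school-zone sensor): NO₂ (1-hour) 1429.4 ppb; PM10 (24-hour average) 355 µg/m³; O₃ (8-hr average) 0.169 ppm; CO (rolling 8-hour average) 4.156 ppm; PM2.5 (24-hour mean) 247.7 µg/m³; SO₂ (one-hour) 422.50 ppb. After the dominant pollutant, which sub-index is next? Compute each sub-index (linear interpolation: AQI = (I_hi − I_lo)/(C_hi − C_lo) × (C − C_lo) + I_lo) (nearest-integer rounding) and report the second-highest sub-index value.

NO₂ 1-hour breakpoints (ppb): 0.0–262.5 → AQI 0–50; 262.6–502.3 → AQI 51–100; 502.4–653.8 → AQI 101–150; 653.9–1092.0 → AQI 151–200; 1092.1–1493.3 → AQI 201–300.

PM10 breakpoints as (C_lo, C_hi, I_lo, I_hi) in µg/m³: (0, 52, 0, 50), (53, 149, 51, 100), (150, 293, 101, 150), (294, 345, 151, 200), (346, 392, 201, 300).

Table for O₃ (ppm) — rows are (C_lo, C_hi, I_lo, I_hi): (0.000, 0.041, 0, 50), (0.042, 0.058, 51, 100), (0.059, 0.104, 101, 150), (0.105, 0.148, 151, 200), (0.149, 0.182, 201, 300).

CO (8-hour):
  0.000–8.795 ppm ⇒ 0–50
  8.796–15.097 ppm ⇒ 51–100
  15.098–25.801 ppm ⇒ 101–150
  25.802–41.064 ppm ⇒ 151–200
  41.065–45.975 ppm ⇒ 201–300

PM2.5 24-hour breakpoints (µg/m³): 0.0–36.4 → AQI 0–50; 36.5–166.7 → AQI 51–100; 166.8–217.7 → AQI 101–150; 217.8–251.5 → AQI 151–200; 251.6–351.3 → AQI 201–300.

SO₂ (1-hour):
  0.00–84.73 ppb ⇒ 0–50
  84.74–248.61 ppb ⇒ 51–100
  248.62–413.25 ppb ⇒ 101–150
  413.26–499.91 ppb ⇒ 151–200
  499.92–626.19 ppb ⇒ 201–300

NO₂: 1429.4 ∈ [1092.1, 1493.3] ↔ index [201, 300].
201 + (1429.4−1092.1)·(300−201)/(1493.3−1092.1) = 201 + 337.3·99/401.2 ≈ 284.23, so AQI = 284.
PM10: 355 lies in 346–392, so I_lo=201, I_hi=300, C_lo=346, C_hi=392.
(300−201)/(392−346) × (355−346) + 201 = 99/46 × 9 + 201 ≈ 220.37 → 220.
O₃: row 0.149–0.182 (AQI 201–300). (300−201)·(0.169−0.149)/(0.182−0.149) + 201 = 99·0.020/0.033 + 201 ≈ 261.00 → 261.
CO: 4.156 lies in 0.000–8.795, so I_lo=0, I_hi=50, C_lo=0.000, C_hi=8.795.
(50−0)/(8.795−0.000) × (4.156−0.000) + 0 = 50/8.795 × 4.156 + 0 ≈ 23.63 → 24.
PM2.5 247.7: bracket 217.8–251.5 → index 151–200; slope 49/33.7, offset 29.9.
AQI = 151 + 49/33.7·29.9 ≈ 194.47 ⇒ 194.
SO₂: 422.50 lies in 413.26–499.91, so I_lo=151, I_hi=200, C_lo=413.26, C_hi=499.91.
(200−151)/(499.91−413.26) × (422.50−413.26) + 151 = 49/86.65 × 9.24 + 151 ≈ 156.23 → 156.
Sub-indices: NO₂→284, PM10→220, O₃→261, CO→24, PM2.5→194, SO₂→156. Ranked high→low: 284, 261, 220, 194, 156, 24. Second-highest sub-index = 261.

261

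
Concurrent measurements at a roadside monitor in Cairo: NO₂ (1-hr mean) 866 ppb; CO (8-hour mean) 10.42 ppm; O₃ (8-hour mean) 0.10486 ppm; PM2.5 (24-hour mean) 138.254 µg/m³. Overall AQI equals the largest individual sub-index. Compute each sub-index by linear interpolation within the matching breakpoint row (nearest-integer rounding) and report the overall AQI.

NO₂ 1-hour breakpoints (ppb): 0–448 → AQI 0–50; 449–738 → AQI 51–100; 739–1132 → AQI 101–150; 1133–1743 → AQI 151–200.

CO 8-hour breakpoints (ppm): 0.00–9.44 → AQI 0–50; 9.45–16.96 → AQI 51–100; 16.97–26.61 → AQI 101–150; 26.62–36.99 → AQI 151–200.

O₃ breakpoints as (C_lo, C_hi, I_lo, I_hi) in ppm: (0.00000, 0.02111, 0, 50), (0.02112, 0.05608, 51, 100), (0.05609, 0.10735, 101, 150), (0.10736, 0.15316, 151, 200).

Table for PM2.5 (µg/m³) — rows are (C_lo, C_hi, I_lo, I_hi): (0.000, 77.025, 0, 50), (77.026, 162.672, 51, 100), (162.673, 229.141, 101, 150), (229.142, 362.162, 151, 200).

148

NO₂: row 739–1132 (AQI 101–150). (150−101)·(866−739)/(1132−739) + 101 = 49·127/393 + 101 ≈ 116.83 → 117.
CO: 10.42 lies in 9.45–16.96, so I_lo=51, I_hi=100, C_lo=9.45, C_hi=16.96.
(100−51)/(16.96−9.45) × (10.42−9.45) + 51 = 49/7.51 × 0.97 + 51 ≈ 57.33 → 57.
O₃ 0.10486: bracket 0.05609–0.10735 → index 101–150; slope 49/0.05126, offset 0.04877.
AQI = 101 + 49/0.05126·0.04877 ≈ 147.62 ⇒ 148.
PM2.5: row 77.026–162.672 (AQI 51–100). (100−51)·(138.254−77.026)/(162.672−77.026) + 51 = 49·61.228/85.646 + 51 ≈ 86.03 → 86.
Sub-indices: NO₂→117, CO→57, O₃→148, PM2.5→86. Overall AQI = max = 148; dominant pollutant is O₃.
AQI 148: Unhealthy for Sensitive Groups.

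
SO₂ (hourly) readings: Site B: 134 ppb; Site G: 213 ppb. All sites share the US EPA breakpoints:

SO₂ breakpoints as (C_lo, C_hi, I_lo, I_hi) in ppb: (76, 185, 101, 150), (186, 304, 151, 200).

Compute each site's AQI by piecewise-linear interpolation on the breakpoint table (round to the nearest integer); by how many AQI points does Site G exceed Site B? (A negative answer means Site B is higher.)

35

Site B: 134 lies in 76–185, so I_lo=101, I_hi=150, C_lo=76, C_hi=185.
(150−101)/(185−76) × (134−76) + 101 = 49/109 × 58 + 101 ≈ 127.07 → 127.
Site G: row 186–304 (AQI 151–200). (200−151)·(213−186)/(304−186) + 151 = 49·27/118 + 151 ≈ 162.21 → 162.
AQIs: Site B=127, Site G=162. Site G (162) − Site B (127) = 35.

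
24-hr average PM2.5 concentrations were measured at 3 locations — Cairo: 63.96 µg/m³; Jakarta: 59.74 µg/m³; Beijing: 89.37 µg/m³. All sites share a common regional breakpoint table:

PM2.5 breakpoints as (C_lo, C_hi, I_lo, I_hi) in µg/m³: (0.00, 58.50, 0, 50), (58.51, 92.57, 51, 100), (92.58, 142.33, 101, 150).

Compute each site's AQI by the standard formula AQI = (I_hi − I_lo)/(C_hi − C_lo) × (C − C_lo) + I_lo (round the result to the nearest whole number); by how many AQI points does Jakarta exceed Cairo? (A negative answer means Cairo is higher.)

-6

Cairo: 63.96 lies in 58.51–92.57, so I_lo=51, I_hi=100, C_lo=58.51, C_hi=92.57.
(100−51)/(92.57−58.51) × (63.96−58.51) + 51 = 49/34.06 × 5.45 + 51 ≈ 58.84 → 59.
Jakarta: row 58.51–92.57 (AQI 51–100). (100−51)·(59.74−58.51)/(92.57−58.51) + 51 = 49·1.23/34.06 + 51 ≈ 52.77 → 53.
Beijing: 89.37 lies in 58.51–92.57, so I_lo=51, I_hi=100, C_lo=58.51, C_hi=92.57.
(100−51)/(92.57−58.51) × (89.37−58.51) + 51 = 49/34.06 × 30.86 + 51 ≈ 95.40 → 95.
AQIs: Cairo=59, Jakarta=53, Beijing=95. Jakarta (53) − Cairo (59) = -6.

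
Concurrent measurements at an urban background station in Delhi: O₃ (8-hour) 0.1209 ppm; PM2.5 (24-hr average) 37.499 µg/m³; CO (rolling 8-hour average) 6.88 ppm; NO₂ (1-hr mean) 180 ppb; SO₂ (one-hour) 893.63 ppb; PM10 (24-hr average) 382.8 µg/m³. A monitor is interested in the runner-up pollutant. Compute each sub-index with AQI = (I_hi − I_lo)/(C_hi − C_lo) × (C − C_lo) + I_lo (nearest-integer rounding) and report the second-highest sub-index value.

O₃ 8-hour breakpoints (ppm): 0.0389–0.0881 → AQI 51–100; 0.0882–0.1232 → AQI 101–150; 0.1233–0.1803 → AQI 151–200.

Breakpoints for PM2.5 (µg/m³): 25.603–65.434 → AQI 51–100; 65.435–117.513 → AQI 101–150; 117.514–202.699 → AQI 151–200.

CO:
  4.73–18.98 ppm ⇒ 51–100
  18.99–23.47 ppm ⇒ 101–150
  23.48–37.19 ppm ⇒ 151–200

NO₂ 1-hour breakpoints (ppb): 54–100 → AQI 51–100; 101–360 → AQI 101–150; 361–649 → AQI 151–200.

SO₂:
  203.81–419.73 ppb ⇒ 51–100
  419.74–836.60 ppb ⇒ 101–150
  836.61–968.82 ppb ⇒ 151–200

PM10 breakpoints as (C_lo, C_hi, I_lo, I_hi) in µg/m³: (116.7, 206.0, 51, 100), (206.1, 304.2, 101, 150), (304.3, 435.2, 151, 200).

172

O₃: row 0.0882–0.1232 (AQI 101–150). (150−101)·(0.1209−0.0882)/(0.1232−0.0882) + 101 = 49·0.0327/0.0350 + 101 ≈ 146.78 → 147.
PM2.5: row 25.603–65.434 (AQI 51–100). (100−51)·(37.499−25.603)/(65.434−25.603) + 51 = 49·11.896/39.831 + 51 ≈ 65.63 → 66.
CO: 6.88 ∈ [4.73, 18.98] ↔ index [51, 100].
51 + (6.88−4.73)·(100−51)/(18.98−4.73) = 51 + 2.15·49/14.25 ≈ 58.39, so AQI = 58.
NO₂: 180 ∈ [101, 360] ↔ index [101, 150].
101 + (180−101)·(150−101)/(360−101) = 101 + 79·49/259 ≈ 115.95, so AQI = 116.
SO₂: 893.63 lies in 836.61–968.82, so I_lo=151, I_hi=200, C_lo=836.61, C_hi=968.82.
(200−151)/(968.82−836.61) × (893.63−836.61) + 151 = 49/132.21 × 57.02 + 151 ≈ 172.13 → 172.
PM10: 382.8 lies in 304.3–435.2, so I_lo=151, I_hi=200, C_lo=304.3, C_hi=435.2.
(200−151)/(435.2−304.3) × (382.8−304.3) + 151 = 49/130.9 × 78.5 + 151 ≈ 180.39 → 180.
Sub-indices: O₃→147, PM2.5→66, CO→58, NO₂→116, SO₂→172, PM10→180. Ranked high→low: 180, 172, 147, 116, 66, 58. Second-highest sub-index = 172.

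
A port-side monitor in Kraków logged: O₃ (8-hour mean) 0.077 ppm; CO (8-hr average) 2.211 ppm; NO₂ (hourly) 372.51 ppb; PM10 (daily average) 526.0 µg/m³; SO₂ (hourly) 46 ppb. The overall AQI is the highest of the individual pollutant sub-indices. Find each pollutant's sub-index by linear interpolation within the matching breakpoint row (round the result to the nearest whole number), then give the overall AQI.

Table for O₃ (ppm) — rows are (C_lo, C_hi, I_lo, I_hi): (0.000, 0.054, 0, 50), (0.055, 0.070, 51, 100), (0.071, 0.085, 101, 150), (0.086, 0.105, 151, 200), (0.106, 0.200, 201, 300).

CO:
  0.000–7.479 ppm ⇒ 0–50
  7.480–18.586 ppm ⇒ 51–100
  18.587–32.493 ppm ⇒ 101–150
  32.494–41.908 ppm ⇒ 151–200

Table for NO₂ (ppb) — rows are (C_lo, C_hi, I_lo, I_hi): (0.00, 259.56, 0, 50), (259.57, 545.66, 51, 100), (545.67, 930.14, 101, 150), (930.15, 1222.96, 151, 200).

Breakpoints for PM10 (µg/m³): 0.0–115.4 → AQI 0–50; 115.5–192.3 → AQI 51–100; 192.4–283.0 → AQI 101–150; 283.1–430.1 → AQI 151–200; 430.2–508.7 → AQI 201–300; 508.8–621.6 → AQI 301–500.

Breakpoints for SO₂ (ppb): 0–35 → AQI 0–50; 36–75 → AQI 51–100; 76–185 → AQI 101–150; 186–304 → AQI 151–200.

O₃: 0.077 ∈ [0.071, 0.085] ↔ index [101, 150].
101 + (0.077−0.071)·(150−101)/(0.085−0.071) = 101 + 0.006·49/0.014 ≈ 122.00, so AQI = 122.
CO: 2.211 lies in 0.000–7.479, so I_lo=0, I_hi=50, C_lo=0.000, C_hi=7.479.
(50−0)/(7.479−0.000) × (2.211−0.000) + 0 = 50/7.479 × 2.211 + 0 ≈ 14.78 → 15.
NO₂: 372.51 lies in 259.57–545.66, so I_lo=51, I_hi=100, C_lo=259.57, C_hi=545.66.
(100−51)/(545.66−259.57) × (372.51−259.57) + 51 = 49/286.09 × 112.94 + 51 ≈ 70.34 → 70.
PM10: row 508.8–621.6 (AQI 301–500). (500−301)·(526.0−508.8)/(621.6−508.8) + 301 = 199·17.2/112.8 + 301 ≈ 331.34 → 331.
SO₂ 46: bracket 36–75 → index 51–100; slope 49/39, offset 10.
AQI = 51 + 49/39·10 ≈ 63.56 ⇒ 64.
Sub-indices: O₃→122, CO→15, NO₂→70, PM10→331, SO₂→64. Overall AQI = max = 331; dominant pollutant is PM10.
AQI 331: Hazardous.

331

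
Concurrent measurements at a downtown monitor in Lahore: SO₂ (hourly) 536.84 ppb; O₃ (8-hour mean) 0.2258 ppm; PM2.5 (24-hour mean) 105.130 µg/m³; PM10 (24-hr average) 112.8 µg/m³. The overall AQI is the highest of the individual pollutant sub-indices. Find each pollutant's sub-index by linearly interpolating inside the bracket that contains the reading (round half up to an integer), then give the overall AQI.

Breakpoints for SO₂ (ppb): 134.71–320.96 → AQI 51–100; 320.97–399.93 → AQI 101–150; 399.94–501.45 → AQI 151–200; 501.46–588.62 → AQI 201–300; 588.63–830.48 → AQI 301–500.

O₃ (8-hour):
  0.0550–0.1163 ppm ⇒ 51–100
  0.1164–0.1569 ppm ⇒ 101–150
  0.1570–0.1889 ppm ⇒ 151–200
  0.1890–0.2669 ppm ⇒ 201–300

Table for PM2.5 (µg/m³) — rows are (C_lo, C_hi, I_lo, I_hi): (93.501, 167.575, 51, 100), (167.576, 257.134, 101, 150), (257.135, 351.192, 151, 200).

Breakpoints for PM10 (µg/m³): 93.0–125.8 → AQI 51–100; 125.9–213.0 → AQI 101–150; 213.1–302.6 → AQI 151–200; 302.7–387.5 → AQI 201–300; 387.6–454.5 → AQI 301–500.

SO₂ 536.84: bracket 501.46–588.62 → index 201–300; slope 99/87.16, offset 35.38.
AQI = 201 + 99/87.16·35.38 ≈ 241.19 ⇒ 241.
O₃ 0.2258: bracket 0.1890–0.2669 → index 201–300; slope 99/0.0779, offset 0.0368.
AQI = 201 + 99/0.0779·0.0368 ≈ 247.77 ⇒ 248.
PM2.5: 105.130 lies in 93.501–167.575, so I_lo=51, I_hi=100, C_lo=93.501, C_hi=167.575.
(100−51)/(167.575−93.501) × (105.130−93.501) + 51 = 49/74.074 × 11.629 + 51 ≈ 58.69 → 59.
PM10 112.8: bracket 93.0–125.8 → index 51–100; slope 49/32.8, offset 19.8.
AQI = 51 + 49/32.8·19.8 ≈ 80.58 ⇒ 81.
Sub-indices: SO₂→241, O₃→248, PM2.5→59, PM10→81. Overall AQI = max = 248; dominant pollutant is O₃.

248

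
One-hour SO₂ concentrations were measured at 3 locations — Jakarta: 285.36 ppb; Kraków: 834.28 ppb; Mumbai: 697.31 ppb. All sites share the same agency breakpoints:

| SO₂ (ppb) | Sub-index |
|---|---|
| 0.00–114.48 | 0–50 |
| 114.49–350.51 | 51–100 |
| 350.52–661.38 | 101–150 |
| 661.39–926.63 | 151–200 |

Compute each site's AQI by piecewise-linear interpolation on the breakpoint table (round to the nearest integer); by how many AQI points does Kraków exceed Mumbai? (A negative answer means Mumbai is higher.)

Jakarta: 285.36 ∈ [114.49, 350.51] ↔ index [51, 100].
51 + (285.36−114.49)·(100−51)/(350.51−114.49) = 51 + 170.87·49/236.02 ≈ 86.47, so AQI = 86.
Kraków: 834.28 lies in 661.39–926.63, so I_lo=151, I_hi=200, C_lo=661.39, C_hi=926.63.
(200−151)/(926.63−661.39) × (834.28−661.39) + 151 = 49/265.24 × 172.89 + 151 ≈ 182.94 → 183.
Mumbai: 697.31 ∈ [661.39, 926.63] ↔ index [151, 200].
151 + (697.31−661.39)·(200−151)/(926.63−661.39) = 151 + 35.92·49/265.24 ≈ 157.64, so AQI = 158.
AQIs: Jakarta=86, Kraków=183, Mumbai=158. Kraków (183) − Mumbai (158) = 25.

25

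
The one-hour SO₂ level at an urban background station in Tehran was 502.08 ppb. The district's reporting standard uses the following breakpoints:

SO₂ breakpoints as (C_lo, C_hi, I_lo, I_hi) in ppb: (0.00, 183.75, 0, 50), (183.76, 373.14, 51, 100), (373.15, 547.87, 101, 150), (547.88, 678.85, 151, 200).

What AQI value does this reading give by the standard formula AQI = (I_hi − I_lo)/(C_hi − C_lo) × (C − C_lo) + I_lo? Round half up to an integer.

137

SO₂: row 373.15–547.87 (AQI 101–150). (150−101)·(502.08−373.15)/(547.87−373.15) + 101 = 49·128.93/174.72 + 101 ≈ 137.16 → 137.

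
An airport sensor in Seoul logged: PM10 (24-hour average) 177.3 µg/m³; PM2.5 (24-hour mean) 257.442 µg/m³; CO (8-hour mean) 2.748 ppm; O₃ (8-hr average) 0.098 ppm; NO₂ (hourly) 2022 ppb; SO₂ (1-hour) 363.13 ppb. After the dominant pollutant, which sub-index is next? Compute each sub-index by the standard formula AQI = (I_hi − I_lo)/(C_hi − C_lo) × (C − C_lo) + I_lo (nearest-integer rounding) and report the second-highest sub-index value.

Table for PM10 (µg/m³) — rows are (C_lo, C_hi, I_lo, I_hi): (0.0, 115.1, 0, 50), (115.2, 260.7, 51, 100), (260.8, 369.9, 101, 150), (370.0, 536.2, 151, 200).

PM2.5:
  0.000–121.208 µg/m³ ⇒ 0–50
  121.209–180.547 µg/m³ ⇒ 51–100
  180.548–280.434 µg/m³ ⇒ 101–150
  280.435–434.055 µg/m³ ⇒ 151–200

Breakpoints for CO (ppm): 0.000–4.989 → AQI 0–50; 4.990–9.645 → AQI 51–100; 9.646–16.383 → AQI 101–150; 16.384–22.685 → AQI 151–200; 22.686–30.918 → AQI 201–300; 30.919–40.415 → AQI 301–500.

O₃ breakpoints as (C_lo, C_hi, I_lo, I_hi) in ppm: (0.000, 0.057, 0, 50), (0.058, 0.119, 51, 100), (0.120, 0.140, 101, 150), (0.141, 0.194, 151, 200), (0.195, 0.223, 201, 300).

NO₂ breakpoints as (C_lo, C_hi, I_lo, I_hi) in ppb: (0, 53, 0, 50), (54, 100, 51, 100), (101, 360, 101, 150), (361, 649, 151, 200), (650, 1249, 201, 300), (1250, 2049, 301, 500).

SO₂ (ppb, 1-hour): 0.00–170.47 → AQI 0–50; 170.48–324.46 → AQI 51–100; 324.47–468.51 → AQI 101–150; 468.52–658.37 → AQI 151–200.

139

PM10: 177.3 ∈ [115.2, 260.7] ↔ index [51, 100].
51 + (177.3−115.2)·(100−51)/(260.7−115.2) = 51 + 62.1·49/145.5 ≈ 71.91, so AQI = 72.
PM2.5: row 180.548–280.434 (AQI 101–150). (150−101)·(257.442−180.548)/(280.434−180.548) + 101 = 49·76.894/99.886 + 101 ≈ 138.72 → 139.
CO: 2.748 ∈ [0.000, 4.989] ↔ index [0, 50].
0 + (2.748−0.000)·(50−0)/(4.989−0.000) = 0 + 2.748·50/4.989 ≈ 27.54, so AQI = 28.
O₃: row 0.058–0.119 (AQI 51–100). (100−51)·(0.098−0.058)/(0.119−0.058) + 51 = 49·0.040/0.061 + 51 ≈ 83.13 → 83.
NO₂: 2022 lies in 1250–2049, so I_lo=301, I_hi=500, C_lo=1250, C_hi=2049.
(500−301)/(2049−1250) × (2022−1250) + 301 = 199/799 × 772 + 301 ≈ 493.28 → 493.
SO₂: 363.13 lies in 324.47–468.51, so I_lo=101, I_hi=150, C_lo=324.47, C_hi=468.51.
(150−101)/(468.51−324.47) × (363.13−324.47) + 101 = 49/144.04 × 38.66 + 101 ≈ 114.15 → 114.
Sub-indices: PM10→72, PM2.5→139, CO→28, O₃→83, NO₂→493, SO₂→114. Ranked high→low: 493, 139, 114, 83, 72, 28. Second-highest sub-index = 139.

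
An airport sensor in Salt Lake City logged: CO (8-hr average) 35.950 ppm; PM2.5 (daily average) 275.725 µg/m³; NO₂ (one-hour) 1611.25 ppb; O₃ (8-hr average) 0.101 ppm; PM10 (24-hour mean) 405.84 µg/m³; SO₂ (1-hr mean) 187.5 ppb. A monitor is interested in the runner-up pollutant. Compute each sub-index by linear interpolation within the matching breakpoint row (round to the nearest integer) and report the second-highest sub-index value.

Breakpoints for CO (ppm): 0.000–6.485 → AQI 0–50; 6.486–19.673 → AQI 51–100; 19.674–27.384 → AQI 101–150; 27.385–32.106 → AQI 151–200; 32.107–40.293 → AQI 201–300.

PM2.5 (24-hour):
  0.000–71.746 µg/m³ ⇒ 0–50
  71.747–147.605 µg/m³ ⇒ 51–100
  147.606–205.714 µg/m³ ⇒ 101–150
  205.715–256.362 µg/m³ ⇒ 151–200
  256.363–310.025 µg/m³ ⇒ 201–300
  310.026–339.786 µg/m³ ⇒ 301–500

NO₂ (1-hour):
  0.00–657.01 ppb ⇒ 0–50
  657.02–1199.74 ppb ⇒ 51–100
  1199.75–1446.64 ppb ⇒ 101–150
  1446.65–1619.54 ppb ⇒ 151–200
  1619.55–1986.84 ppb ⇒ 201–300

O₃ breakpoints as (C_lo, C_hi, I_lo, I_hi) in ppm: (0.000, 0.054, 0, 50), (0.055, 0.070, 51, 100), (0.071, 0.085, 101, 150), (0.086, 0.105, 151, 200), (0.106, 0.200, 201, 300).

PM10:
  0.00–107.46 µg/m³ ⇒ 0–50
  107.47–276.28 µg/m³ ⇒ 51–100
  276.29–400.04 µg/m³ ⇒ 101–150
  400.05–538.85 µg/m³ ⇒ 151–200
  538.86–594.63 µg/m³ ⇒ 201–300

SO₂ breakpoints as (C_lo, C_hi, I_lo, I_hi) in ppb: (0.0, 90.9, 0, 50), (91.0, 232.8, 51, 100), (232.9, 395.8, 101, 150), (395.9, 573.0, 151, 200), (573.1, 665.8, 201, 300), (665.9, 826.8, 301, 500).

CO: row 32.107–40.293 (AQI 201–300). (300−201)·(35.950−32.107)/(40.293−32.107) + 201 = 99·3.843/8.186 + 201 ≈ 247.48 → 247.
PM2.5: 275.725 ∈ [256.363, 310.025] ↔ index [201, 300].
201 + (275.725−256.363)·(300−201)/(310.025−256.363) = 201 + 19.362·99/53.662 ≈ 236.72, so AQI = 237.
NO₂: 1611.25 lies in 1446.65–1619.54, so I_lo=151, I_hi=200, C_lo=1446.65, C_hi=1619.54.
(200−151)/(1619.54−1446.65) × (1611.25−1446.65) + 151 = 49/172.89 × 164.60 + 151 ≈ 197.65 → 198.
O₃: 0.101 lies in 0.086–0.105, so I_lo=151, I_hi=200, C_lo=0.086, C_hi=0.105.
(200−151)/(0.105−0.086) × (0.101−0.086) + 151 = 49/0.019 × 0.015 + 151 ≈ 189.68 → 190.
PM10: row 400.05–538.85 (AQI 151–200). (200−151)·(405.84−400.05)/(538.85−400.05) + 151 = 49·5.79/138.80 + 151 ≈ 153.04 → 153.
SO₂: 187.5 lies in 91.0–232.8, so I_lo=51, I_hi=100, C_lo=91.0, C_hi=232.8.
(100−51)/(232.8−91.0) × (187.5−91.0) + 51 = 49/141.8 × 96.5 + 51 ≈ 84.35 → 84.
Sub-indices: CO→247, PM2.5→237, NO₂→198, O₃→190, PM10→153, SO₂→84. Ranked high→low: 247, 237, 198, 190, 153, 84. Second-highest sub-index = 237.

237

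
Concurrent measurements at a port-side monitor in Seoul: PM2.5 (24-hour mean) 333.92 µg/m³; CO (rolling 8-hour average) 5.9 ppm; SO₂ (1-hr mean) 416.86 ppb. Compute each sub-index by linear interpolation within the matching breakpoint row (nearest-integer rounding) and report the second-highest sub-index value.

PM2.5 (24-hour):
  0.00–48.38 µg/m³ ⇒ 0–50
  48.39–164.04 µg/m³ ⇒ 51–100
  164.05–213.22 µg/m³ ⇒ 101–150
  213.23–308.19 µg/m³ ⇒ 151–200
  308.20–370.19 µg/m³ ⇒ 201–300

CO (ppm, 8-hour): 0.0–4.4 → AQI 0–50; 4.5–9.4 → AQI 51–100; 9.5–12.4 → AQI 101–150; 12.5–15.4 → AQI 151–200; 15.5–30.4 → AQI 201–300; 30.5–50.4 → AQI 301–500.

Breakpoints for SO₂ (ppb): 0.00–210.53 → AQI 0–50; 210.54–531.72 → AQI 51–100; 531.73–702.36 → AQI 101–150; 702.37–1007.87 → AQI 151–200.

82

PM2.5: 333.92 lies in 308.20–370.19, so I_lo=201, I_hi=300, C_lo=308.20, C_hi=370.19.
(300−201)/(370.19−308.20) × (333.92−308.20) + 201 = 99/61.99 × 25.72 + 201 ≈ 242.08 → 242.
CO: 5.9 lies in 4.5–9.4, so I_lo=51, I_hi=100, C_lo=4.5, C_hi=9.4.
(100−51)/(9.4−4.5) × (5.9−4.5) + 51 = 49/4.9 × 1.4 + 51 ≈ 65.00 → 65.
SO₂: 416.86 ∈ [210.54, 531.72] ↔ index [51, 100].
51 + (416.86−210.54)·(100−51)/(531.72−210.54) = 51 + 206.32·49/321.18 ≈ 82.48, so AQI = 82.
Sub-indices: PM2.5→242, CO→65, SO₂→82. Ranked high→low: 242, 82, 65. Second-highest sub-index = 82.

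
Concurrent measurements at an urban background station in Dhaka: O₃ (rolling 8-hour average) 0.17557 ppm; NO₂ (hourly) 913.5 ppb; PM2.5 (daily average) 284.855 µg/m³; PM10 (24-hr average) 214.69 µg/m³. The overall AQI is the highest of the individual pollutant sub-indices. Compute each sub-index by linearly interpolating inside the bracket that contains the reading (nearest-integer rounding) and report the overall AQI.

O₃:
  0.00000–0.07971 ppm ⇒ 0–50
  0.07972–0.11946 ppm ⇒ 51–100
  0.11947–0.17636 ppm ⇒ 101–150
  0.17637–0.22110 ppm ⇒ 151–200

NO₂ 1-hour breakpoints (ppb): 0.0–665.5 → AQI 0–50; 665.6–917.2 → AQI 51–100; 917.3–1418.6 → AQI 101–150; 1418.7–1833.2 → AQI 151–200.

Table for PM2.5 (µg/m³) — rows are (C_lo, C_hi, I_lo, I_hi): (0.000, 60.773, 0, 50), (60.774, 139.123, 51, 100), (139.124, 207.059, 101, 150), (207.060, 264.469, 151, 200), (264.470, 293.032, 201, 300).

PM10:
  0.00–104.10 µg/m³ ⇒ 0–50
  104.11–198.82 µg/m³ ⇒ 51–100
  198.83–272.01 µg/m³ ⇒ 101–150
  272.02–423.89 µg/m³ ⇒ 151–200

272

O₃: 0.17557 ∈ [0.11947, 0.17636] ↔ index [101, 150].
101 + (0.17557−0.11947)·(150−101)/(0.17636−0.11947) = 101 + 0.05610·49/0.05689 ≈ 149.32, so AQI = 149.
NO₂ 913.5: bracket 665.6–917.2 → index 51–100; slope 49/251.6, offset 247.9.
AQI = 51 + 49/251.6·247.9 ≈ 99.28 ⇒ 99.
PM2.5 284.855: bracket 264.470–293.032 → index 201–300; slope 99/28.562, offset 20.385.
AQI = 201 + 99/28.562·20.385 ≈ 271.66 ⇒ 272.
PM10: row 198.83–272.01 (AQI 101–150). (150−101)·(214.69−198.83)/(272.01−198.83) + 101 = 49·15.86/73.18 + 101 ≈ 111.62 → 112.
Sub-indices: O₃→149, NO₂→99, PM2.5→272, PM10→112. Overall AQI = max = 272; dominant pollutant is PM2.5.
AQI 272: Very Unhealthy.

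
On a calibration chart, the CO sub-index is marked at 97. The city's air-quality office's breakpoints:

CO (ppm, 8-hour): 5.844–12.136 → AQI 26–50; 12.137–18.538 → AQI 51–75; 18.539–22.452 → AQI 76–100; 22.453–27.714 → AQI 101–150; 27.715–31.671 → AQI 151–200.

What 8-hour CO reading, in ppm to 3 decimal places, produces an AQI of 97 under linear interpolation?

AQI 97 lies in the 76–100 band, which corresponds to 18.539–22.452 ppm.
C = 18.539 + (97−76)×(22.452−18.539)/(100−76) = 18.539 + 21×3.913/24 ≈ 21.96288 ppm → 21.963 ppm to 3 dp.

21.963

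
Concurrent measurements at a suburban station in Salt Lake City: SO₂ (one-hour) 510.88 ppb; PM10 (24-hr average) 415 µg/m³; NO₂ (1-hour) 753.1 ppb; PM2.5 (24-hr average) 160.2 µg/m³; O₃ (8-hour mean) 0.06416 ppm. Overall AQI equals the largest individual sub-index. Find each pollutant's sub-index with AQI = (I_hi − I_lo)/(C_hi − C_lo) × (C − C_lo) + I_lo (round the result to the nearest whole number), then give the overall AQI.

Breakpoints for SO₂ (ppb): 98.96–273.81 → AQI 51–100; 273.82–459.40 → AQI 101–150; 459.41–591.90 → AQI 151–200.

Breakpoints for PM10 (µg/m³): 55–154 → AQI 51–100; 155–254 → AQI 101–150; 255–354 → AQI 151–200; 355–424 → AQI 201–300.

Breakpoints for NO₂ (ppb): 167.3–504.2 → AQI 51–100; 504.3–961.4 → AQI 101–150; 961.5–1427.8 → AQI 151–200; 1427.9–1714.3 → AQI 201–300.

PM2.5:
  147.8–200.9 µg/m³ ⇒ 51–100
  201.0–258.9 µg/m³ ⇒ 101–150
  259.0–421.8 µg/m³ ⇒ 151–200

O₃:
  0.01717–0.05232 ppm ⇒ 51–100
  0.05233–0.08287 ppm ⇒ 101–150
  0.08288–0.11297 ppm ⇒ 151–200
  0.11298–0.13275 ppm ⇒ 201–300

287

SO₂: row 459.41–591.90 (AQI 151–200). (200−151)·(510.88−459.41)/(591.90−459.41) + 151 = 49·51.47/132.49 + 151 ≈ 170.04 → 170.
PM10: 415 ∈ [355, 424] ↔ index [201, 300].
201 + (415−355)·(300−201)/(424−355) = 201 + 60·99/69 ≈ 287.09, so AQI = 287.
NO₂: 753.1 ∈ [504.3, 961.4] ↔ index [101, 150].
101 + (753.1−504.3)·(150−101)/(961.4−504.3) = 101 + 248.8·49/457.1 ≈ 127.67, so AQI = 128.
PM2.5 160.2: bracket 147.8–200.9 → index 51–100; slope 49/53.1, offset 12.4.
AQI = 51 + 49/53.1·12.4 ≈ 62.44 ⇒ 62.
O₃ 0.06416: bracket 0.05233–0.08287 → index 101–150; slope 49/0.03054, offset 0.01183.
AQI = 101 + 49/0.03054·0.01183 ≈ 119.98 ⇒ 120.
Sub-indices: SO₂→170, PM10→287, NO₂→128, PM2.5→62, O₃→120. Overall AQI = max = 287; dominant pollutant is PM10.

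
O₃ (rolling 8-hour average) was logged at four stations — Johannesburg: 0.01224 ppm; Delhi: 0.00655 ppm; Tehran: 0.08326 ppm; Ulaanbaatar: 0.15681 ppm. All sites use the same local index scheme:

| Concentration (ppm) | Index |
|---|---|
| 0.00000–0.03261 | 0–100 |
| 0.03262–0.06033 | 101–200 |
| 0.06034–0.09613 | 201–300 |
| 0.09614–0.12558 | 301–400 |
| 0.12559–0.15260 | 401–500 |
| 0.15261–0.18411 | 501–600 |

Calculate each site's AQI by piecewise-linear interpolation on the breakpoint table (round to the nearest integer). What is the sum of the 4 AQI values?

836

Johannesburg: 0.01224 lies in 0.00000–0.03261, so I_lo=0, I_hi=100, C_lo=0.00000, C_hi=0.03261.
(100−0)/(0.03261−0.00000) × (0.01224−0.00000) + 0 = 100/0.03261 × 0.01224 + 0 ≈ 37.53 → 38.
Delhi: 0.00655 lies in 0.00000–0.03261, so I_lo=0, I_hi=100, C_lo=0.00000, C_hi=0.03261.
(100−0)/(0.03261−0.00000) × (0.00655−0.00000) + 0 = 100/0.03261 × 0.00655 + 0 ≈ 20.09 → 20.
Tehran: 0.08326 ∈ [0.06034, 0.09613] ↔ index [201, 300].
201 + (0.08326−0.06034)·(300−201)/(0.09613−0.06034) = 201 + 0.02292·99/0.03579 ≈ 264.40, so AQI = 264.
Ulaanbaatar: 0.15681 ∈ [0.15261, 0.18411] ↔ index [501, 600].
501 + (0.15681−0.15261)·(600−501)/(0.18411−0.15261) = 501 + 0.00420·99/0.03150 ≈ 514.20, so AQI = 514.
AQIs: Johannesburg=38, Delhi=20, Tehran=264, Ulaanbaatar=514. Sum = 38 + 20 + 264 + 514 = 836.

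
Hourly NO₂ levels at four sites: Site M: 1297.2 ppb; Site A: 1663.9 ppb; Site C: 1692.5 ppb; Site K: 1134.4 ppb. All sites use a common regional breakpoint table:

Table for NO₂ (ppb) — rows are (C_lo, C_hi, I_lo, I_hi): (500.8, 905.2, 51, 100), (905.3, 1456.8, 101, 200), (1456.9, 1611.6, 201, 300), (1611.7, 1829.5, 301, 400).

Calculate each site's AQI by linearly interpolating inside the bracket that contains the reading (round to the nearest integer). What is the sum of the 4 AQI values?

Site M: 1297.2 ∈ [905.3, 1456.8] ↔ index [101, 200].
101 + (1297.2−905.3)·(200−101)/(1456.8−905.3) = 101 + 391.9·99/551.5 ≈ 171.35, so AQI = 171.
Site A: 1663.9 ∈ [1611.7, 1829.5] ↔ index [301, 400].
301 + (1663.9−1611.7)·(400−301)/(1829.5−1611.7) = 301 + 52.2·99/217.8 ≈ 324.73, so AQI = 325.
Site C 1692.5: bracket 1611.7–1829.5 → index 301–400; slope 99/217.8, offset 80.8.
AQI = 301 + 99/217.8·80.8 ≈ 337.73 ⇒ 338.
Site K: 1134.4 ∈ [905.3, 1456.8] ↔ index [101, 200].
101 + (1134.4−905.3)·(200−101)/(1456.8−905.3) = 101 + 229.1·99/551.5 ≈ 142.13, so AQI = 142.
AQIs: Site M=171, Site A=325, Site C=338, Site K=142. Sum = 171 + 325 + 338 + 142 = 976.

976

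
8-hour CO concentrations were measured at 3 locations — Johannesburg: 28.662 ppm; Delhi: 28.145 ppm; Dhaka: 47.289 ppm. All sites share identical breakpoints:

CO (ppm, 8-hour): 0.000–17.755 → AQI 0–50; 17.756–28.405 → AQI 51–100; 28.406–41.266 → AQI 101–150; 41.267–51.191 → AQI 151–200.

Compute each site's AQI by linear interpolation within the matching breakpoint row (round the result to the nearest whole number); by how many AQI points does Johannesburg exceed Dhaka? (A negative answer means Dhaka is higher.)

-79

Johannesburg: 28.662 ∈ [28.406, 41.266] ↔ index [101, 150].
101 + (28.662−28.406)·(150−101)/(41.266−28.406) = 101 + 0.256·49/12.860 ≈ 101.98, so AQI = 102.
Delhi: 28.145 ∈ [17.756, 28.405] ↔ index [51, 100].
51 + (28.145−17.756)·(100−51)/(28.405−17.756) = 51 + 10.389·49/10.649 ≈ 98.80, so AQI = 99.
Dhaka: 47.289 ∈ [41.267, 51.191] ↔ index [151, 200].
151 + (47.289−41.267)·(200−151)/(51.191−41.267) = 151 + 6.022·49/9.924 ≈ 180.73, so AQI = 181.
AQIs: Johannesburg=102, Delhi=99, Dhaka=181. Johannesburg (102) − Dhaka (181) = -79.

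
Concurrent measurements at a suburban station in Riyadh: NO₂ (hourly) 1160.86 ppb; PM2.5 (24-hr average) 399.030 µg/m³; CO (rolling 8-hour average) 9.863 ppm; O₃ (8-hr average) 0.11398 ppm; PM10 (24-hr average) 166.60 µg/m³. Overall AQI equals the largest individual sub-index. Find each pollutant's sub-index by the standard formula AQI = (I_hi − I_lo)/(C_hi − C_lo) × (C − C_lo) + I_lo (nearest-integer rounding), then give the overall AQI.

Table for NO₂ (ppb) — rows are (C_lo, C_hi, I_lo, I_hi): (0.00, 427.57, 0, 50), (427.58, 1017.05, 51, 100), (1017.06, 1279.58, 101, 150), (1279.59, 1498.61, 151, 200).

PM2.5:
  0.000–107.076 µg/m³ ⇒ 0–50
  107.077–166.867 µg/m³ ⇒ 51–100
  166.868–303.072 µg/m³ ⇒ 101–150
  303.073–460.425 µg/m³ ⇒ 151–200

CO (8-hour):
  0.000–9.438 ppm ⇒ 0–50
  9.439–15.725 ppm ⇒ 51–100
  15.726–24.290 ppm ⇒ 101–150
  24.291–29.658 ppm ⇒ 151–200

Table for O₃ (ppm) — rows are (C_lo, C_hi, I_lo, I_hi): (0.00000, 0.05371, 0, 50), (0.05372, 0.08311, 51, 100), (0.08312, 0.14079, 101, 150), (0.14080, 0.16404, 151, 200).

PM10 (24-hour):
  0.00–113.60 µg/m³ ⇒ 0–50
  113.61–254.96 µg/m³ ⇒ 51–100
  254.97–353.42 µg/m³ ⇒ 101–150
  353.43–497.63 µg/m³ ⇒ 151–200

NO₂: 1160.86 ∈ [1017.06, 1279.58] ↔ index [101, 150].
101 + (1160.86−1017.06)·(150−101)/(1279.58−1017.06) = 101 + 143.80·49/262.52 ≈ 127.84, so AQI = 128.
PM2.5: 399.030 lies in 303.073–460.425, so I_lo=151, I_hi=200, C_lo=303.073, C_hi=460.425.
(200−151)/(460.425−303.073) × (399.030−303.073) + 151 = 49/157.352 × 95.957 + 151 ≈ 180.88 → 181.
CO: 9.863 ∈ [9.439, 15.725] ↔ index [51, 100].
51 + (9.863−9.439)·(100−51)/(15.725−9.439) = 51 + 0.424·49/6.286 ≈ 54.31, so AQI = 54.
O₃: 0.11398 lies in 0.08312–0.14079, so I_lo=101, I_hi=150, C_lo=0.08312, C_hi=0.14079.
(150−101)/(0.14079−0.08312) × (0.11398−0.08312) + 101 = 49/0.05767 × 0.03086 + 101 ≈ 127.22 → 127.
PM10: row 113.61–254.96 (AQI 51–100). (100−51)·(166.60−113.61)/(254.96−113.61) + 51 = 49·52.99/141.35 + 51 ≈ 69.37 → 69.
Sub-indices: NO₂→128, PM2.5→181, CO→54, O₃→127, PM10→69. Overall AQI = max = 181; dominant pollutant is PM2.5.

181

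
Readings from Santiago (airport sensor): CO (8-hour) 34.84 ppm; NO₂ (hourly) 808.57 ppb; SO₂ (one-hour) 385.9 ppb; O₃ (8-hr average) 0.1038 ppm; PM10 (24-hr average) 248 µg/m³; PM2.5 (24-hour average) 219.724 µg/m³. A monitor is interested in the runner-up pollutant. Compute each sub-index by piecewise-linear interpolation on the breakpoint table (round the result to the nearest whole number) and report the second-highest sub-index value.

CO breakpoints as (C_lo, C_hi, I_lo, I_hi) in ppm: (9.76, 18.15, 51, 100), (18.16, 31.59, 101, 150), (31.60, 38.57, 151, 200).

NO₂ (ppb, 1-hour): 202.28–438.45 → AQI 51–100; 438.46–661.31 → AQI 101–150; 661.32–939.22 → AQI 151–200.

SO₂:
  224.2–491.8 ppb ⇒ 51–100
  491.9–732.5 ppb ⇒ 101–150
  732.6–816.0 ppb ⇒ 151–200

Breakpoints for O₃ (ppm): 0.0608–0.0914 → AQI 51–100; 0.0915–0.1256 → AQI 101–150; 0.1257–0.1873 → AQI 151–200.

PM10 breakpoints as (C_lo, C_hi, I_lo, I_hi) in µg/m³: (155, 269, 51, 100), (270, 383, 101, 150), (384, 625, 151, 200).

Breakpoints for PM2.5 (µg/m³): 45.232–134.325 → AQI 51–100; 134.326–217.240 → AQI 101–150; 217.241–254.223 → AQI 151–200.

CO: 34.84 lies in 31.60–38.57, so I_lo=151, I_hi=200, C_lo=31.60, C_hi=38.57.
(200−151)/(38.57−31.60) × (34.84−31.60) + 151 = 49/6.97 × 3.24 + 151 ≈ 173.78 → 174.
NO₂ 808.57: bracket 661.32–939.22 → index 151–200; slope 49/277.90, offset 147.25.
AQI = 151 + 49/277.90·147.25 ≈ 176.96 ⇒ 177.
SO₂: row 224.2–491.8 (AQI 51–100). (100−51)·(385.9−224.2)/(491.8−224.2) + 51 = 49·161.7/267.6 + 51 ≈ 80.61 → 81.
O₃: row 0.0915–0.1256 (AQI 101–150). (150−101)·(0.1038−0.0915)/(0.1256−0.0915) + 101 = 49·0.0123/0.0341 + 101 ≈ 118.67 → 119.
PM10: 248 ∈ [155, 269] ↔ index [51, 100].
51 + (248−155)·(100−51)/(269−155) = 51 + 93·49/114 ≈ 90.97, so AQI = 91.
PM2.5: row 217.241–254.223 (AQI 151–200). (200−151)·(219.724−217.241)/(254.223−217.241) + 151 = 49·2.483/36.982 + 151 ≈ 154.29 → 154.
Sub-indices: CO→174, NO₂→177, SO₂→81, O₃→119, PM10→91, PM2.5→154. Ranked high→low: 177, 174, 154, 119, 91, 81. Second-highest sub-index = 174.

174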